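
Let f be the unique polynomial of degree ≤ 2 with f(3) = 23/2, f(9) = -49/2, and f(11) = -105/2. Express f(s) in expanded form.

f(s) = -s^2 + 6s + 5/2

Write f(s) = as^2 + bs + c. Substituting each data point gives a linear system:
  9a + 3b + c = 23/2
  81a + 9b + c = -49/2
  121a + 11b + c = -105/2
Solving the system yields a = -1, b = 6, c = 5/2.
So f(s) = -s^2 + 6s + 5/2.
Check: f(3) = 23/2. ✓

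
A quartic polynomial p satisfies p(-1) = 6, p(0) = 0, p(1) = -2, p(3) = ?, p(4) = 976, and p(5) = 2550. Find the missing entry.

270

The 5 known points determine the degree-4 polynomial uniquely.
Write p(n) = an^4 + bn^3 + cn^2 + dn + e. Substituting each data point gives a linear system:
  a - b + c - d + e = 6
  e = 0
  a + b + c + d + e = -2
  256a + 64b + 16c + 4d + e = 976
  625a + 125b + 25c + 5d + e = 2550
Solving the system yields a = 5, b = -4, c = -3, d = 0, e = 0.
So p(n) = 5n^4 - 4n^3 - 3n^2.
Then p(3) = 270.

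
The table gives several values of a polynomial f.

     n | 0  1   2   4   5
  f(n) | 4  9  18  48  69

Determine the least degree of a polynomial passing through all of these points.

Divided differences on the nodes 0, 1, 2, 4, 5:
  order 0: 4  9  18  48  69
  order 1: 5  9  15  21
  order 2: 2  2  2
  order 3: 0  0
  order 4: 0
The order-2 divided differences are all 2 (nonzero) and every higher order vanishes, so the data lies on a polynomial of degree exactly 2.

2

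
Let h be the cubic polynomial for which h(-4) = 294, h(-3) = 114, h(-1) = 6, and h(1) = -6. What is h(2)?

Write h(x) = ax^3 + bx^2 + cx + d. Substituting each data point gives a linear system:
  -64a + 16b - 4c + d = 294
  -27a + 9b - 3c + d = 114
  -a + b - c + d = 6
  a + b + c + d = -6
Solving the system yields a = -6, b = -6, c = 0, d = 6.
So h(x) = -6x³ - 6x² + 6.
Then h(2) = -66.

-66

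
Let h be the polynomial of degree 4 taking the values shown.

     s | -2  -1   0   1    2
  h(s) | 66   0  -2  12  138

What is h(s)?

h(s) = 6s^4 + 4s^3 + 2s^2 + 2s - 2

Write h(s) = as^4 + bs^3 + cs^2 + ds + e. Substituting each data point gives a linear system:
  16a - 8b + 4c - 2d + e = 66
  a - b + c - d + e = 0
  e = -2
  a + b + c + d + e = 12
  16a + 8b + 4c + 2d + e = 138
Solving the system yields a = 6, b = 4, c = 2, d = 2, e = -2.
So h(s) = 6s⁴ + 4s³ + 2s² + 2s - 2.
Check: h(-2) = 66. ✓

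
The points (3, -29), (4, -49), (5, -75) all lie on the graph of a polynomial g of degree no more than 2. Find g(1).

Write g(u) = au^2 + bu + c. Substituting each data point gives a linear system:
  9a + 3b + c = -29
  16a + 4b + c = -49
  25a + 5b + c = -75
Solving the system yields a = -3, b = 1, c = -5.
So g(u) = -3u^2 + u - 5.
Then g(1) = -7.

-7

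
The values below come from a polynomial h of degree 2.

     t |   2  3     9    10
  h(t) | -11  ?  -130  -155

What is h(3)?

-22

The 3 known points determine the degree-2 polynomial uniquely.
Write h(t) = at^2 + bt + c. Substituting each data point gives a linear system:
  4a + 2b + c = -11
  81a + 9b + c = -130
  100a + 10b + c = -155
Solving the system yields a = -1, b = -6, c = 5.
So h(t) = -t^2 - 6t + 5.
Then h(3) = -22.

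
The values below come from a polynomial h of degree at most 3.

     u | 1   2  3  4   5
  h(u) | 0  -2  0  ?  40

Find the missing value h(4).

On equispaced nodes a degree-3 polynomial has vanishing fourth forward difference, so
  h(1) - 4·h(2) + 6·h(3) - 4·h(4) + h(5) = 0.
Substituting the known values and solving for h(4):
  -4·h(4) = -48
  h(4) = 12.

12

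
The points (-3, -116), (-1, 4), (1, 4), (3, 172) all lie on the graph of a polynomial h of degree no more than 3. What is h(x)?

Write h(x) = ax^3 + bx^2 + cx + d. Substituting each data point gives a linear system:
  -27a + 9b - 3c + d = -116
  -a + b - c + d = 4
  a + b + c + d = 4
  27a + 9b + 3c + d = 172
Solving the system yields a = 6, b = 3, c = -6, d = 1.
So h(x) = 6x^3 + 3x^2 - 6x + 1.
Check: h(-3) = -116. ✓

h(x) = 6x^3 + 3x^2 - 6x + 1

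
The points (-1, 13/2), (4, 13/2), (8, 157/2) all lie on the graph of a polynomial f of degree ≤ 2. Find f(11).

349/2

Write f(u) = au^2 + bu + c. Substituting each data point gives a linear system:
  a - b + c = 13/2
  16a + 4b + c = 13/2
  64a + 8b + c = 157/2
Solving the system yields a = 2, b = -6, c = -3/2.
So f(u) = 2u² - 6u - 3/2.
Then f(11) = 349/2.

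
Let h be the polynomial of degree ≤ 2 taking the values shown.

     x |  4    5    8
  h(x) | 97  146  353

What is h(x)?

h(x) = 5x^2 + 4x + 1

Write h(x) = ax^2 + bx + c. Substituting each data point gives a linear system:
  16a + 4b + c = 97
  25a + 5b + c = 146
  64a + 8b + c = 353
Solving the system yields a = 5, b = 4, c = 1.
So h(x) = 5x^2 + 4x + 1.
Check: h(4) = 97. ✓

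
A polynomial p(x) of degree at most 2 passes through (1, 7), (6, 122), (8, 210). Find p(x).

Write p(x) = ax^2 + bx + c. Substituting each data point gives a linear system:
  a + b + c = 7
  36a + 6b + c = 122
  64a + 8b + c = 210
Solving the system yields a = 3, b = 2, c = 2.
So p(x) = 3x^2 + 2x + 2.
Check: p(8) = 210. ✓

p(x) = 3x^2 + 2x + 2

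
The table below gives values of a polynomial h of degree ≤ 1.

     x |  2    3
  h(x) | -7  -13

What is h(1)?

-1

Using the Lagrange interpolation formula with nodes 2, 3:
  L_0(x) = (x - 3) / -1
  L_1(x) = (x - 2) / 1
Then h(x) = -7·L_0(x) - 13·L_1(x).
Expanding and collecting terms gives h(x) = -6x + 5.
Evaluating at x = 1: h(1) = -1.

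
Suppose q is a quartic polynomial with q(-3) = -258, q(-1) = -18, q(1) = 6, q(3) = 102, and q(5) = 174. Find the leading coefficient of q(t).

-1

Write q(t) = at^4 + bt^3 + ct^2 + dt + e. Substituting each data point gives a linear system:
  81a - 27b + 9c - 3d + e = -258
  a - b + c - d + e = -18
  a + b + c + d + e = 6
  81a + 27b + 9c + 3d + e = 102
  625a + 125b + 25c + 5d + e = 174
Solving the system yields a = -1, b = 6, c = 1, d = 6, e = -6.
So q(t) = -t^4 + 6t^3 + t^2 + 6t - 6.
The leading coefficient is -1.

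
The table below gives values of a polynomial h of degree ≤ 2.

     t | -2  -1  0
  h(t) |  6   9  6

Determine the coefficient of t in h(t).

Write h(t) = at^2 + bt + c. Substituting each data point gives a linear system:
  4a - 2b + c = 6
  a - b + c = 9
  c = 6
Solving the system yields a = -3, b = -6, c = 6.
So h(t) = -3t^2 - 6t + 6.
The coefficient of t is -6.

-6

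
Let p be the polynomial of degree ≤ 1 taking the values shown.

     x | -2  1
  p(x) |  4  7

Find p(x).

Using the Lagrange interpolation formula with nodes -2, 1:
  L_0(x) = (x - 1) / -3
  L_1(x) = (x + 2) / 3
Then p(x) = 4·L_0(x) + 7·L_1(x).
Expanding and collecting terms gives p(x) = x + 6.
Check: p(-2) = 4. ✓

p(x) = x + 6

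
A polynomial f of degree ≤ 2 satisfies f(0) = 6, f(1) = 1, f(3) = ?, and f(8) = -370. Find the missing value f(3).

The 3 known points determine the degree-2 polynomial uniquely.
Write f(u) = au^2 + bu + c. Substituting each data point gives a linear system:
  c = 6
  a + b + c = 1
  64a + 8b + c = -370
Solving the system yields a = -6, b = 1, c = 6.
So f(u) = -6u² + u + 6.
Then f(3) = -45.

-45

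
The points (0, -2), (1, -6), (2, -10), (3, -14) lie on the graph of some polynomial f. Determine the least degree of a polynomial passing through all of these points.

Forward differences of the values at t = 0, 1, 2, 3:
  f  : -2  -6  -10  -14
  Δ  : -4  -4  -4
  Δ^2: 0  0
  Δ^3: 0
The first differences are constant (-4) and nonzero, while all higher differences vanish, so the minimal degree is 1.

1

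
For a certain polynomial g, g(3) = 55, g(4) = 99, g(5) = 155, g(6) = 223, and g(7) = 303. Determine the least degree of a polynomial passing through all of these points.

2

Forward differences of the values at u = 3, 4, 5, 6, 7:
  g  : 55  99  155  223  303
  Δ  : 44  56  68  80
  Δ^2: 12  12  12
  Δ^3: 0  0
  Δ^4: 0
The second differences are constant (12) and nonzero, while all higher differences vanish, so the minimal degree is 2.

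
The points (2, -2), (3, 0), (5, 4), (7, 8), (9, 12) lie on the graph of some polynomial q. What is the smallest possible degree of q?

Divided differences on the nodes 2, 3, 5, 7, 9:
  order 0: -2  0  4  8  12
  order 1: 2  2  2  2
  order 2: 0  0  0
  order 3: 0  0
  order 4: 0
The order-1 divided differences are all 2 (nonzero) and every higher order vanishes, so the data lies on a polynomial of degree exactly 1.

1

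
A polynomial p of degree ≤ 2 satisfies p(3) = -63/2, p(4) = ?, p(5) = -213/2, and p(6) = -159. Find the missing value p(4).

-64

On equispaced nodes a degree-2 polynomial has vanishing third forward difference, so
  - p(3) + 3·p(4) - 3·p(5) + p(6) = 0.
Substituting the known values and solving for p(4):
  3·p(4) = -192
  p(4) = -64.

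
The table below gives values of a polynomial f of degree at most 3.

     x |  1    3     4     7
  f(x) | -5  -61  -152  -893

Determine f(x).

f(x) = -3x^3 + 3x^2 - x - 4

Write f(x) = ax^3 + bx^2 + cx + d. Substituting each data point gives a linear system:
  a + b + c + d = -5
  27a + 9b + 3c + d = -61
  64a + 16b + 4c + d = -152
  343a + 49b + 7c + d = -893
Solving the system yields a = -3, b = 3, c = -1, d = -4.
So f(x) = -3x³ + 3x² - x - 4.
Check: f(1) = -5. ✓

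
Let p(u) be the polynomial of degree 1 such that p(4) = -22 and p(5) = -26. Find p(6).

-30

Using the Lagrange interpolation formula with nodes 4, 5:
  L_0(u) = (u - 5) / -1
  L_1(u) = (u - 4) / 1
Then p(u) = -22·L_0(u) - 26·L_1(u).
Expanding and collecting terms gives p(u) = -4u - 6.
Evaluating at u = 6: p(6) = -30.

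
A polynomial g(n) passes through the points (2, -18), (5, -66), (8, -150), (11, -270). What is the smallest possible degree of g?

2

Forward differences of the values at n = 2, 5, 8, 11:
  g  : -18  -66  -150  -270
  Δ  : -48  -84  -120
  Δ^2: -36  -36
  Δ^3: 0
The second differences are constant (-36) and nonzero, while all higher differences vanish, so the minimal degree is 2.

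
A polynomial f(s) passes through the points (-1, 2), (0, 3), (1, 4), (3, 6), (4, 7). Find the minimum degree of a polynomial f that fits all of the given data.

Divided differences on the nodes -1, 0, 1, 3, 4:
  order 0: 2  3  4  6  7
  order 1: 1  1  1  1
  order 2: 0  0  0
  order 3: 0  0
  order 4: 0
The order-1 divided differences are all 1 (nonzero) and every higher order vanishes, so the data lies on a polynomial of degree exactly 1.

1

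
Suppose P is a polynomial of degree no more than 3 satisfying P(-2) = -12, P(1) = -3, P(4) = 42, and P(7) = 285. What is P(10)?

888

Write P(x) = ax^3 + bx^2 + cx + d. Substituting each data point gives a linear system:
  -8a + 4b - 2c + d = -12
  a + b + c + d = -3
  64a + 16b + 4c + d = 42
  343a + 49b + 7c + d = 285
Solving the system yields a = 1, b = -1, c = -1, d = -2.
So P(x) = x^3 - x^2 - x - 2.
Then P(10) = 888.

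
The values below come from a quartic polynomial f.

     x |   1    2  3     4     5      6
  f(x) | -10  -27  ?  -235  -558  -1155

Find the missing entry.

-84

On equispaced nodes a degree-4 polynomial has vanishing fifth forward difference, so
  - f(1) + 5·f(2) - 10·f(3) + 10·f(4) - 5·f(5) + f(6) = 0.
Substituting the known values and solving for f(3):
  -10·f(3) = 840
  f(3) = -84.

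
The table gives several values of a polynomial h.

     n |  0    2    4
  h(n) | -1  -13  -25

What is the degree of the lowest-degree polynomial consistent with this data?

1

Divided differences on the nodes 0, 2, 4:
  order 0: -1  -13  -25
  order 1: -6  -6
  order 2: 0
The order-1 divided differences are all -6 (nonzero) and every higher order vanishes, so the data lies on a polynomial of degree exactly 1.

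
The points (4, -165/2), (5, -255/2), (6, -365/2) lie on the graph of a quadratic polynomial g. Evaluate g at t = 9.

-815/2

Using the Lagrange interpolation formula with nodes 4, 5, 6:
  L_0(t) = (t - 5)(t - 6) / 2
  L_1(t) = (t - 4)(t - 6) / -1
  L_2(t) = (t - 4)(t - 5) / 2
Then g(t) = -165/2·L_0(t) - 255/2·L_1(t) - 365/2·L_2(t).
Expanding and collecting terms gives g(t) = -5t² - 5/2.
Evaluating at t = 9: g(9) = -815/2.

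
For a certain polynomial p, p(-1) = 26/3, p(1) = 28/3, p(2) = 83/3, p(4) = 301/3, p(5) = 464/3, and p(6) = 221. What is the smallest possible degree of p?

Divided differences on the nodes -1, 1, 2, 4, 5, 6:
  order 0: 26/3  28/3  83/3  301/3  464/3  221
  order 1: 1/3  55/3  109/3  163/3  199/3
  order 2: 6  6  6  6
  order 3: 0  0  0
  order 4: 0  0
  order 5: 0
The order-2 divided differences are all 6 (nonzero) and every higher order vanishes, so the data lies on a polynomial of degree exactly 2.

2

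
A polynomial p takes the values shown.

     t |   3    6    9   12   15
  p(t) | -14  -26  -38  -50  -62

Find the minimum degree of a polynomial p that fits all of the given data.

Forward differences of the values at t = 3, 6, 9, 12, 15:
  p  : -14  -26  -38  -50  -62
  Δ  : -12  -12  -12  -12
  Δ^2: 0  0  0
  Δ^3: 0  0
  Δ^4: 0
The first differences are constant (-12) and nonzero, while all higher differences vanish, so the minimal degree is 1.

1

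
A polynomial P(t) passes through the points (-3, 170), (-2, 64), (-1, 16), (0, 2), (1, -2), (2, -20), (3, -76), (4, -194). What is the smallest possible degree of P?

Forward differences of the values at t = -3, -2, -1, 0, 1, 2, 3, 4:
  P  : 170  64  16  2  -2  -20  -76  -194
  Δ  : -106  -48  -14  -4  -18  -56  -118
  Δ^2: 58  34  10  -14  -38  -62
  Δ^3: -24  -24  -24  -24  -24
  Δ^4: 0  0  0  0
  Δ^5: 0  0  0
  Δ^6: 0  0
  Δ^7: 0
The third differences are constant (-24) and nonzero, while all higher differences vanish, so the minimal degree is 3.

3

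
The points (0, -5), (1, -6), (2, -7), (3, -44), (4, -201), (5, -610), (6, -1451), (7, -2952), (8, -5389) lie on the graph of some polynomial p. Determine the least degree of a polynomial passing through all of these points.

4

Forward differences of the values at u = 0, 1, 2, 3, 4, 5, 6, 7, 8:
  p  : -5  -6  -7  -44  -201  -610  -1451  -2952  -5389
  Δ  : -1  -1  -37  -157  -409  -841  -1501  -2437
  Δ^2: 0  -36  -120  -252  -432  -660  -936
  Δ^3: -36  -84  -132  -180  -228  -276
  Δ^4: -48  -48  -48  -48  -48
  Δ^5: 0  0  0  0
  Δ^6: 0  0  0
  Δ^7: 0  0
  Δ^8: 0
The fourth differences are constant (-48) and nonzero, while all higher differences vanish, so the minimal degree is 4.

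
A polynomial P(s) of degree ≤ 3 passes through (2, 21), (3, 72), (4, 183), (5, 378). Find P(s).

Write P(s) = as^3 + bs^2 + cs + d. Substituting each data point gives a linear system:
  8a + 4b + 2c + d = 21
  27a + 9b + 3c + d = 72
  64a + 16b + 4c + d = 183
  125a + 25b + 5c + d = 378
Solving the system yields a = 4, b = -6, c = 5, d = 3.
So P(s) = 4s³ - 6s² + 5s + 3.
Check: P(4) = 183. ✓

P(s) = 4s^3 - 6s^2 + 5s + 3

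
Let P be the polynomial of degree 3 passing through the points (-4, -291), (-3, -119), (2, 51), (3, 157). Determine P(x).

Using the Lagrange interpolation formula with nodes -4, -3, 2, 3:
  L_0(x) = (x + 3)(x - 2)(x - 3) / -42
  L_1(x) = (x + 4)(x - 2)(x - 3) / 30
  L_2(x) = (x + 4)(x + 3)(x - 3) / -30
  L_3(x) = (x + 4)(x + 3)(x - 2) / 42
Then P(x) = -291·L_0(x) - 119·L_1(x) + 51·L_2(x) + 157·L_3(x).
Expanding and collecting terms gives P(x) = 5x^3 + 2x^2 + x + 1.
Check: P(2) = 51. ✓

P(x) = 5x^3 + 2x^2 + x + 1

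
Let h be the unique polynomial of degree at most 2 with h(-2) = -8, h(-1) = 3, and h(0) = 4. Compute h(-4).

Using the Lagrange interpolation formula with nodes -2, -1, 0:
  L_0(x) = (x + 1)x / 2
  L_1(x) = (x + 2)x / -1
  L_2(x) = (x + 2)(x + 1) / 2
Then h(x) = -8·L_0(x) + 3·L_1(x) + 4·L_2(x).
Expanding and collecting terms gives h(x) = -5x^2 - 4x + 4.
Evaluating at x = -4: h(-4) = -60.

-60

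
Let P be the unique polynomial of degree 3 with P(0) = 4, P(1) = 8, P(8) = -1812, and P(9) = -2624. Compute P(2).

-6

Write P(n) = an^3 + bn^2 + cn + d. Substituting each data point gives a linear system:
  d = 4
  a + b + c + d = 8
  512a + 64b + 8c + d = -1812
  729a + 81b + 9c + d = -2624
Solving the system yields a = -4, b = 3, c = 5, d = 4.
So P(n) = -4n^3 + 3n^2 + 5n + 4.
Then P(2) = -6.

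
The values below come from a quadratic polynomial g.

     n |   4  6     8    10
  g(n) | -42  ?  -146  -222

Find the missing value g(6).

On equispaced nodes a degree-2 polynomial has vanishing third forward difference, so
  - g(4) + 3·g(6) - 3·g(8) + g(10) = 0.
Substituting the known values and solving for g(6):
  3·g(6) = -258
  g(6) = -86.

-86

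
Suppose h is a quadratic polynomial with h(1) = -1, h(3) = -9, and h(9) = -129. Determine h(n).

h(n) = -2n^2 + 4n - 3

Write h(n) = an^2 + bn + c. Substituting each data point gives a linear system:
  a + b + c = -1
  9a + 3b + c = -9
  81a + 9b + c = -129
Solving the system yields a = -2, b = 4, c = -3.
So h(n) = -2n^2 + 4n - 3.
Check: h(1) = -1. ✓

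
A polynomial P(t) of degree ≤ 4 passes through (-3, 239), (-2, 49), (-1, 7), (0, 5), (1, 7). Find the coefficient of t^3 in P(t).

0

Write P(t) = at^4 + bt^3 + ct^2 + dt + e. Substituting each data point gives a linear system:
  81a - 27b + 9c - 3d + e = 239
  16a - 8b + 4c - 2d + e = 49
  a - b + c - d + e = 7
  e = 5
  a + b + c + d + e = 7
Solving the system yields a = 3, b = 0, c = -1, d = 0, e = 5.
So P(t) = 3t^4 - t^2 + 5.
The coefficient of t^3 is 0.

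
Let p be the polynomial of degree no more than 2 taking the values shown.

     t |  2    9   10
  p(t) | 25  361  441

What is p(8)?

289

Using the Lagrange interpolation formula with nodes 2, 9, 10:
  L_0(t) = (t - 9)(t - 10) / 56
  L_1(t) = (t - 2)(t - 10) / -7
  L_2(t) = (t - 2)(t - 9) / 8
Then p(t) = 25·L_0(t) + 361·L_1(t) + 441·L_2(t).
Expanding and collecting terms gives p(t) = 4t^2 + 4t + 1.
Evaluating at t = 8: p(8) = 289.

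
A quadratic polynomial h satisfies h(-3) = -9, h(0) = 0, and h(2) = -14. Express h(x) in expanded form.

h(x) = -2x^2 - 3x

Using the Lagrange interpolation formula with nodes -3, 0, 2:
  L_0(x) = x(x - 2) / 15
  L_1(x) = (x + 3)(x - 2) / -6
  L_2(x) = (x + 3)x / 10
Then h(x) = -9·L_0(x) + 0·L_1(x) - 14·L_2(x).
Expanding and collecting terms gives h(x) = -2x² - 3x.
Check: h(-3) = -9. ✓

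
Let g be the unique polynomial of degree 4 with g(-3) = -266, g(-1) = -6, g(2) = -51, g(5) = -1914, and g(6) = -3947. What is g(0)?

1

Write g(n) = an^4 + bn^3 + cn^2 + dn + e. Substituting each data point gives a linear system:
  81a - 27b + 9c - 3d + e = -266
  a - b + c - d + e = -6
  16a + 8b + 4c + 2d + e = -51
  625a + 125b + 25c + 5d + e = -1914
  1296a + 216b + 36c + 6d + e = -3947
Solving the system yields a = -3, b = 0, c = -2, d = 2, e = 1.
So g(n) = -3n⁴ - 2n² + 2n + 1.
Then g(0) = 1.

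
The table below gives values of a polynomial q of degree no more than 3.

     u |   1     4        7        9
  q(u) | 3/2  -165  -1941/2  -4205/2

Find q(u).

Using the Lagrange interpolation formula with nodes 1, 4, 7, 9:
  L_0(u) = (u - 4)(u - 7)(u - 9) / -144
  L_1(u) = (u - 1)(u - 7)(u - 9) / 45
  L_2(u) = (u - 1)(u - 4)(u - 9) / -36
  L_3(u) = (u - 1)(u - 4)(u - 7) / 80
Then q(u) = 3/2·L_0(u) - 165·L_1(u) - 1941/2·L_2(u) - 4205/2·L_3(u).
Expanding and collecting terms gives q(u) = -3u³ + (1/2)u² + 5u - 1.
Check: q(1) = 3/2. ✓

q(u) = -3u^3 + (1/2)u^2 + 5u - 1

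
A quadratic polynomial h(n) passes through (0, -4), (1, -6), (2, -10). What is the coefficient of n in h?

Write h(n) = an^2 + bn + c. Substituting each data point gives a linear system:
  c = -4
  a + b + c = -6
  4a + 2b + c = -10
Solving the system yields a = -1, b = -1, c = -4.
So h(n) = -n^2 - n - 4.
The coefficient of n is -1.

-1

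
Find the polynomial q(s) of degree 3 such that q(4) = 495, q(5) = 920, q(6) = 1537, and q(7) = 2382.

Write q(s) = as^3 + bs^2 + cs + d. Substituting each data point gives a linear system:
  64a + 16b + 4c + d = 495
  125a + 25b + 5c + d = 920
  216a + 36b + 6c + d = 1537
  343a + 49b + 7c + d = 2382
Solving the system yields a = 6, b = 6, c = 5, d = -5.
So q(s) = 6s^3 + 6s^2 + 5s - 5.
Check: q(4) = 495. ✓

q(s) = 6s^3 + 6s^2 + 5s - 5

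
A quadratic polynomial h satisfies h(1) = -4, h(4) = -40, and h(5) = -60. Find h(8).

-144

Using the Lagrange interpolation formula with nodes 1, 4, 5:
  L_0(x) = (x - 4)(x - 5) / 12
  L_1(x) = (x - 1)(x - 5) / -3
  L_2(x) = (x - 1)(x - 4) / 4
Then h(x) = -4·L_0(x) - 40·L_1(x) - 60·L_2(x).
Expanding and collecting terms gives h(x) = -2x^2 - 2x.
Evaluating at x = 8: h(8) = -144.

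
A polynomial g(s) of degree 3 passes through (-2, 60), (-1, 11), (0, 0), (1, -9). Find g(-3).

Forward differences of the values at s = -2, -1, 0, 1:
  g  : 60  11  0  -9
  Δ  : -49  -11  -9
  Δ^2: 38  2
  Δ^3: -36
The third differences are constant, confirming degree 3.
Interpolating (Newton forward form) and evaluating at s = -3 gives g(-3) = 183.

183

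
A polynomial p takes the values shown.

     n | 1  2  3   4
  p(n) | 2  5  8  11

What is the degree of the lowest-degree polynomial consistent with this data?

1

Forward differences of the values at n = 1, 2, 3, 4:
  p  : 2  5  8  11
  Δ  : 3  3  3
  Δ^2: 0  0
  Δ^3: 0
The first differences are constant (3) and nonzero, while all higher differences vanish, so the minimal degree is 1.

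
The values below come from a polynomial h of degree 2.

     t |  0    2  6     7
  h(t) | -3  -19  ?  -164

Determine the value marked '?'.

-123

The 3 known points determine the degree-2 polynomial uniquely.
Write h(t) = at^2 + bt + c. Substituting each data point gives a linear system:
  c = -3
  4a + 2b + c = -19
  49a + 7b + c = -164
Solving the system yields a = -3, b = -2, c = -3.
So h(t) = -3t^2 - 2t - 3.
Then h(6) = -123.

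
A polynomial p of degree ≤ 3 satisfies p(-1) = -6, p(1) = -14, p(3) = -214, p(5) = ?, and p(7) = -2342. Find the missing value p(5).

On equispaced nodes a degree-3 polynomial has vanishing fourth forward difference, so
  p(-1) - 4·p(1) + 6·p(3) - 4·p(5) + p(7) = 0.
Substituting the known values and solving for p(5):
  -4·p(5) = 3576
  p(5) = -894.

-894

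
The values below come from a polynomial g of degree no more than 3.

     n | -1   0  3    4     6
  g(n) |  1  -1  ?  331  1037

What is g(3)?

The 4 known points determine the degree-3 polynomial uniquely.
Write g(n) = an^3 + bn^2 + cn + d. Substituting each data point gives a linear system:
  -a + b - c + d = 1
  d = -1
  64a + 16b + 4c + d = 331
  216a + 36b + 6c + d = 1037
Solving the system yields a = 4, b = 5, c = -1, d = -1.
So g(n) = 4n^3 + 5n^2 - n - 1.
Then g(3) = 149.

149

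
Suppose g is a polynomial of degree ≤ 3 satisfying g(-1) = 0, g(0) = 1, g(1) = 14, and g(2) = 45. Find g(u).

Using the Lagrange interpolation formula with nodes -1, 0, 1, 2:
  L_0(u) = u(u - 1)(u - 2) / -6
  L_1(u) = (u + 1)(u - 1)(u - 2) / 2
  L_2(u) = (u + 1)u(u - 2) / -2
  L_3(u) = (u + 1)u(u - 1) / 6
Then g(u) = 0·L_0(u) + 1·L_1(u) + 14·L_2(u) + 45·L_3(u).
Expanding and collecting terms gives g(u) = u³ + 6u² + 6u + 1.
Check: g(0) = 1. ✓

g(u) = u^3 + 6u^2 + 6u + 1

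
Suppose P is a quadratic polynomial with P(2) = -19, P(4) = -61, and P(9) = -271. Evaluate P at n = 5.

Write P(n) = an^2 + bn + c. Substituting each data point gives a linear system:
  4a + 2b + c = -19
  16a + 4b + c = -61
  81a + 9b + c = -271
Solving the system yields a = -3, b = -3, c = -1.
So P(n) = -3n² - 3n - 1.
Then P(5) = -91.

-91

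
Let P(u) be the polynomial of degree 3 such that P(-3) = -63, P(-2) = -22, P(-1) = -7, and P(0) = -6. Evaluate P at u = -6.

-462

Using the Lagrange interpolation formula with nodes -3, -2, -1, 0:
  L_0(u) = (u + 2)(u + 1)u / -6
  L_1(u) = (u + 3)(u + 1)u / 2
  L_2(u) = (u + 3)(u + 2)u / -2
  L_3(u) = (u + 3)(u + 2)(u + 1) / 6
Then P(u) = -63·L_0(u) - 22·L_1(u) - 7·L_2(u) - 6·L_3(u).
Expanding and collecting terms gives P(u) = 2u^3 - u^2 - 2u - 6.
Evaluating at u = -6: P(-6) = -462.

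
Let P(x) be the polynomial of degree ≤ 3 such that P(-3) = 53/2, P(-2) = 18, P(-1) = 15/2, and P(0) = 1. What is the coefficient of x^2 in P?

5

Write P(x) = ax^3 + bx^2 + cx + d. Substituting each data point gives a linear system:
  -27a + 9b - 3c + d = 53/2
  -8a + 4b - 2c + d = 18
  -a + b - c + d = 15/2
  d = 1
Solving the system yields a = 1, b = 5, c = -5/2, d = 1.
So P(x) = x^3 + 5x^2 - (5/2)x + 1.
The coefficient of x^2 is 5.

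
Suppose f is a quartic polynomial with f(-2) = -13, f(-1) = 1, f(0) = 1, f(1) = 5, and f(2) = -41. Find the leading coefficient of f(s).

Write f(s) = as^4 + bs^3 + cs^2 + ds + e. Substituting each data point gives a linear system:
  16a - 8b + 4c - 2d + e = -13
  a - b + c - d + e = 1
  e = 1
  a + b + c + d + e = 5
  16a + 8b + 4c + 2d + e = -41
Solving the system yields a = -3, b = -3, c = 5, d = 5, e = 1.
So f(s) = -3s⁴ - 3s³ + 5s² + 5s + 1.
The leading coefficient is -3.

-3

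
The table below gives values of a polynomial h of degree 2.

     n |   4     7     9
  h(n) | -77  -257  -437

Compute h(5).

Using the Lagrange interpolation formula with nodes 4, 7, 9:
  L_0(n) = (n - 7)(n - 9) / 15
  L_1(n) = (n - 4)(n - 9) / -6
  L_2(n) = (n - 4)(n - 7) / 10
Then h(n) = -77·L_0(n) - 257·L_1(n) - 437·L_2(n).
Expanding and collecting terms gives h(n) = -6n^2 + 6n - 5.
Evaluating at n = 5: h(5) = -125.

-125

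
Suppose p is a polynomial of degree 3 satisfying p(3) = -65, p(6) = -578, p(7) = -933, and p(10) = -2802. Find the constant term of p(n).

-2

Write p(n) = an^3 + bn^2 + cn + d. Substituting each data point gives a linear system:
  27a + 9b + 3c + d = -65
  216a + 36b + 6c + d = -578
  343a + 49b + 7c + d = -933
  1000a + 100b + 10c + d = -2802
Solving the system yields a = -3, b = 2, c = 0, d = -2.
So p(n) = -3n³ + 2n² - 2.
The constant term is -2.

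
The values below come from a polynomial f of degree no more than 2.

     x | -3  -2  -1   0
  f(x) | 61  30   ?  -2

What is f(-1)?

9

The 3 known points determine the degree-2 polynomial uniquely.
Write f(x) = ax^2 + bx + c. Substituting each data point gives a linear system:
  9a - 3b + c = 61
  4a - 2b + c = 30
  c = -2
Solving the system yields a = 5, b = -6, c = -2.
So f(x) = 5x² - 6x - 2.
Then f(-1) = 9.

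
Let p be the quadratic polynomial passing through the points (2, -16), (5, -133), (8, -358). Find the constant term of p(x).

2

Write p(x) = ax^2 + bx + c. Substituting each data point gives a linear system:
  4a + 2b + c = -16
  25a + 5b + c = -133
  64a + 8b + c = -358
Solving the system yields a = -6, b = 3, c = 2.
So p(x) = -6x^2 + 3x + 2.
The constant term is 2.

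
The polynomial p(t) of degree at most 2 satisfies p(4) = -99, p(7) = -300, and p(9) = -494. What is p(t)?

Using the Lagrange interpolation formula with nodes 4, 7, 9:
  L_0(t) = (t - 7)(t - 9) / 15
  L_1(t) = (t - 4)(t - 9) / -6
  L_2(t) = (t - 4)(t - 7) / 10
Then p(t) = -99·L_0(t) - 300·L_1(t) - 494·L_2(t).
Expanding and collecting terms gives p(t) = -6t² - t + 1.
Check: p(4) = -99. ✓

p(t) = -6t^2 - t + 1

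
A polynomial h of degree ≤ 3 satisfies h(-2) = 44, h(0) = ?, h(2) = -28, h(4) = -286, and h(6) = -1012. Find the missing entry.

The 4 known points determine the degree-3 polynomial uniquely.
Write h(n) = an^3 + bn^2 + cn + d. Substituting each data point gives a linear system:
  -8a + 4b - 2c + d = 44
  8a + 4b + 2c + d = -28
  64a + 16b + 4c + d = -286
  216a + 36b + 6c + d = -1012
Solving the system yields a = -5, b = 3/2, c = 2, d = 2.
So h(n) = -5n³ + (3/2)n² + 2n + 2.
Then h(0) = 2.

2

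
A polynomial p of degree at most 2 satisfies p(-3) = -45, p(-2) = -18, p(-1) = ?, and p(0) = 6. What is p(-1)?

-1

On equispaced nodes a degree-2 polynomial has vanishing third forward difference, so
  - p(-3) + 3·p(-2) - 3·p(-1) + p(0) = 0.
Substituting the known values and solving for p(-1):
  -3·p(-1) = 3
  p(-1) = -1.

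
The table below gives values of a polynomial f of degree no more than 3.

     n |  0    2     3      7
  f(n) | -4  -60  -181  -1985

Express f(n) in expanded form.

f(n) = -5n^3 - 6n^2 + 4n - 4

Write f(n) = an^3 + bn^2 + cn + d. Substituting each data point gives a linear system:
  d = -4
  8a + 4b + 2c + d = -60
  27a + 9b + 3c + d = -181
  343a + 49b + 7c + d = -1985
Solving the system yields a = -5, b = -6, c = 4, d = -4.
So f(n) = -5n^3 - 6n^2 + 4n - 4.
Check: f(3) = -181. ✓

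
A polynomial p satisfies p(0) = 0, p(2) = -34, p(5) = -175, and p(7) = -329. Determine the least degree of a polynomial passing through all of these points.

2

Divided differences on the nodes 0, 2, 5, 7:
  order 0: 0  -34  -175  -329
  order 1: -17  -47  -77
  order 2: -6  -6
  order 3: 0
The order-2 divided differences are all -6 (nonzero) and every higher order vanishes, so the data lies on a polynomial of degree exactly 2.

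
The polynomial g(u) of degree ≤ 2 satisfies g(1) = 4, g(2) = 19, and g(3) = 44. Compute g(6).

179

Forward differences of the values at u = 1, 2, 3:
  g  : 4  19  44
  Δ  : 15  25
  Δ^2: 10
The second differences are constant, confirming degree 2.
Interpolating (Newton forward form) and evaluating at u = 6 gives g(6) = 179.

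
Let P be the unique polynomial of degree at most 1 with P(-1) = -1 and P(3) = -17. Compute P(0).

Write P(u) = au + b. Substituting each data point gives a linear system:
  -a + b = -1
  3a + b = -17
Solving the system yields a = -4, b = -5.
So P(u) = -4u - 5.
Then P(0) = -5.

-5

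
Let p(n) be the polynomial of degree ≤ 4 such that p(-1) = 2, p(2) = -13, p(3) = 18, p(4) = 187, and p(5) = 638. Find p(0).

3

Write p(n) = an^4 + bn^3 + cn^2 + dn + e. Substituting each data point gives a linear system:
  a - b + c - d + e = 2
  16a + 8b + 4c + 2d + e = -13
  81a + 27b + 9c + 3d + e = 18
  256a + 64b + 16c + 4d + e = 187
  625a + 125b + 25c + 5d + e = 638
Solving the system yields a = 2, b = -4, c = -5, d = 2, e = 3.
So p(n) = 2n^4 - 4n^3 - 5n^2 + 2n + 3.
Then p(0) = 3.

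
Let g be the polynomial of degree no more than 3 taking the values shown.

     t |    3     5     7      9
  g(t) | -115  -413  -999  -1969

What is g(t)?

g(t) = -2t^3 - 6t^2 - 3t + 2

Using the Lagrange interpolation formula with nodes 3, 5, 7, 9:
  L_0(t) = (t - 5)(t - 7)(t - 9) / -48
  L_1(t) = (t - 3)(t - 7)(t - 9) / 16
  L_2(t) = (t - 3)(t - 5)(t - 9) / -16
  L_3(t) = (t - 3)(t - 5)(t - 7) / 48
Then g(t) = -115·L_0(t) - 413·L_1(t) - 999·L_2(t) - 1969·L_3(t).
Expanding and collecting terms gives g(t) = -2t^3 - 6t^2 - 3t + 2.
Check: g(7) = -999. ✓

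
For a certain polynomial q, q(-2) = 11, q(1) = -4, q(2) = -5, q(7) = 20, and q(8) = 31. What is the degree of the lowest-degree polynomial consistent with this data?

Divided differences on the nodes -2, 1, 2, 7, 8:
  order 0: 11  -4  -5  20  31
  order 1: -5  -1  5  11
  order 2: 1  1  1
  order 3: 0  0
  order 4: 0
The order-2 divided differences are all 1 (nonzero) and every higher order vanishes, so the data lies on a polynomial of degree exactly 2.

2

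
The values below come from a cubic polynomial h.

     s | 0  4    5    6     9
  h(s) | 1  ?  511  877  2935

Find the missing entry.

The 4 known points determine the degree-3 polynomial uniquely.
Write h(s) = as^3 + bs^2 + cs + d. Substituting each data point gives a linear system:
  d = 1
  125a + 25b + 5c + d = 511
  216a + 36b + 6c + d = 877
  729a + 81b + 9c + d = 2935
Solving the system yields a = 4, b = 0, c = 2, d = 1.
So h(s) = 4s^3 + 2s + 1.
Then h(4) = 265.

265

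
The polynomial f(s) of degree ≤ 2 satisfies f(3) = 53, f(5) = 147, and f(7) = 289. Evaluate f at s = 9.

Write f(s) = as^2 + bs + c. Substituting each data point gives a linear system:
  9a + 3b + c = 53
  25a + 5b + c = 147
  49a + 7b + c = 289
Solving the system yields a = 6, b = -1, c = 2.
So f(s) = 6s² - s + 2.
Then f(9) = 479.

479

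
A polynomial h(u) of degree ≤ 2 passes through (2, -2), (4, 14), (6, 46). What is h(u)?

h(u) = 2u^2 - 4u - 2

Using the Lagrange interpolation formula with nodes 2, 4, 6:
  L_0(u) = (u - 4)(u - 6) / 8
  L_1(u) = (u - 2)(u - 6) / -4
  L_2(u) = (u - 2)(u - 4) / 8
Then h(u) = -2·L_0(u) + 14·L_1(u) + 46·L_2(u).
Expanding and collecting terms gives h(u) = 2u² - 4u - 2.
Check: h(2) = -2. ✓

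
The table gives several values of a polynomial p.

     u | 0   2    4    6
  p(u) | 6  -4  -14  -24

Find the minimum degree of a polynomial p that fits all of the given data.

1

Forward differences of the values at u = 0, 2, 4, 6:
  p  : 6  -4  -14  -24
  Δ  : -10  -10  -10
  Δ^2: 0  0
  Δ^3: 0
The first differences are constant (-10) and nonzero, while all higher differences vanish, so the minimal degree is 1.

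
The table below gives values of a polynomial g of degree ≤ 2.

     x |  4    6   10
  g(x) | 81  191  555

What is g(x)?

g(x) = 6x^2 - 5x + 5

Using the Lagrange interpolation formula with nodes 4, 6, 10:
  L_0(x) = (x - 6)(x - 10) / 12
  L_1(x) = (x - 4)(x - 10) / -8
  L_2(x) = (x - 4)(x - 6) / 24
Then g(x) = 81·L_0(x) + 191·L_1(x) + 555·L_2(x).
Expanding and collecting terms gives g(x) = 6x² - 5x + 5.
Check: g(10) = 555. ✓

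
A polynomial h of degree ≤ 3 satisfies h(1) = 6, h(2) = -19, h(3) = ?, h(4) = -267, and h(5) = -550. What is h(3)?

-100

The 4 known points determine the degree-3 polynomial uniquely.
Write h(n) = an^3 + bn^2 + cn + d. Substituting each data point gives a linear system:
  a + b + c + d = 6
  8a + 4b + 2c + d = -19
  64a + 16b + 4c + d = -267
  125a + 25b + 5c + d = -550
Solving the system yields a = -5, b = 2, c = 4, d = 5.
So h(n) = -5n^3 + 2n^2 + 4n + 5.
Then h(3) = -100.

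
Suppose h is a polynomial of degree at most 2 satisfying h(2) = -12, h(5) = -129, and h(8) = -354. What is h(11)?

Write h(x) = ax^2 + bx + c. Substituting each data point gives a linear system:
  4a + 2b + c = -12
  25a + 5b + c = -129
  64a + 8b + c = -354
Solving the system yields a = -6, b = 3, c = 6.
So h(x) = -6x^2 + 3x + 6.
Then h(11) = -687.

-687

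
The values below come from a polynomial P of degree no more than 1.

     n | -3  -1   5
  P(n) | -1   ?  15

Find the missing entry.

The 2 known points determine the degree-1 polynomial uniquely.
Write P(n) = an + b. Substituting each data point gives a linear system:
  -3a + b = -1
  5a + b = 15
Solving the system yields a = 2, b = 5.
So P(n) = 2n + 5.
Then P(-1) = 3.

3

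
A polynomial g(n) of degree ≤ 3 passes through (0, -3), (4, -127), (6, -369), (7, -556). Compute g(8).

Write g(n) = an^3 + bn^2 + cn + d. Substituting each data point gives a linear system:
  d = -3
  64a + 16b + 4c + d = -127
  216a + 36b + 6c + d = -369
  343a + 49b + 7c + d = -556
Solving the system yields a = -1, b = -5, c = 5, d = -3.
So g(n) = -n³ - 5n² + 5n - 3.
Then g(8) = -795.

-795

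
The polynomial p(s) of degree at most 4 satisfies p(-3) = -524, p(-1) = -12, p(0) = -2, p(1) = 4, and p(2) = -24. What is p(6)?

Write p(s) = as^4 + bs^3 + cs^2 + ds + e. Substituting each data point gives a linear system:
  81a - 27b + 9c - 3d + e = -524
  a - b + c - d + e = -12
  e = -2
  a + b + c + d + e = 4
  16a + 8b + 4c + 2d + e = -24
Solving the system yields a = -5, b = 5, c = 3, d = 3, e = -2.
So p(s) = -5s^4 + 5s^3 + 3s^2 + 3s - 2.
Then p(6) = -5276.

-5276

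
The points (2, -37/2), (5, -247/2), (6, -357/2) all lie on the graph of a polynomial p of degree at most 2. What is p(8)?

-637/2

Using the Lagrange interpolation formula with nodes 2, 5, 6:
  L_0(t) = (t - 5)(t - 6) / 12
  L_1(t) = (t - 2)(t - 6) / -3
  L_2(t) = (t - 2)(t - 5) / 4
Then p(t) = -37/2·L_0(t) - 247/2·L_1(t) - 357/2·L_2(t).
Expanding and collecting terms gives p(t) = -5t^2 + 3/2.
Evaluating at t = 8: p(8) = -637/2.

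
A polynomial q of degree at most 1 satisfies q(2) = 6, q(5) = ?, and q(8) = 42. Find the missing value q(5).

On equispaced nodes a degree-1 polynomial has vanishing second forward difference, so
  q(2) - 2·q(5) + q(8) = 0.
Substituting the known values and solving for q(5):
  -2·q(5) = -48
  q(5) = 24.

24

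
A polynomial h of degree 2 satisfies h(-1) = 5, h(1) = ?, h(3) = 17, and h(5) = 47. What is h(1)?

The 3 known points determine the degree-2 polynomial uniquely.
Write h(s) = as^2 + bs + c. Substituting each data point gives a linear system:
  a - b + c = 5
  9a + 3b + c = 17
  25a + 5b + c = 47
Solving the system yields a = 2, b = -1, c = 2.
So h(s) = 2s^2 - s + 2.
Then h(1) = 3.

3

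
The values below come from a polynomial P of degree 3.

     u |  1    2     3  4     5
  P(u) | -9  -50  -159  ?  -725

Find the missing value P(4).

On equispaced nodes a degree-3 polynomial has vanishing fourth forward difference, so
  P(1) - 4·P(2) + 6·P(3) - 4·P(4) + P(5) = 0.
Substituting the known values and solving for P(4):
  -4·P(4) = 1488
  P(4) = -372.

-372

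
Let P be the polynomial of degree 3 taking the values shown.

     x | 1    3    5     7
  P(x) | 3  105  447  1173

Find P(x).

P(x) = 3x^3 + 3x^2 - 3

Write P(x) = ax^3 + bx^2 + cx + d. Substituting each data point gives a linear system:
  a + b + c + d = 3
  27a + 9b + 3c + d = 105
  125a + 25b + 5c + d = 447
  343a + 49b + 7c + d = 1173
Solving the system yields a = 3, b = 3, c = 0, d = -3.
So P(x) = 3x³ + 3x² - 3.
Check: P(7) = 1173. ✓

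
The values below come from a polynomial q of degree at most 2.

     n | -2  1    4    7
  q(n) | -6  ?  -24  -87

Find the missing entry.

3

On equispaced nodes a degree-2 polynomial has vanishing third forward difference, so
  - q(-2) + 3·q(1) - 3·q(4) + q(7) = 0.
Substituting the known values and solving for q(1):
  3·q(1) = 9
  q(1) = 3.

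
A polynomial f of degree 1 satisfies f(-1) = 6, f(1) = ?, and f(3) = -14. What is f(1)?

On equispaced nodes a degree-1 polynomial has vanishing second forward difference, so
  f(-1) - 2·f(1) + f(3) = 0.
Substituting the known values and solving for f(1):
  -2·f(1) = 8
  f(1) = -4.

-4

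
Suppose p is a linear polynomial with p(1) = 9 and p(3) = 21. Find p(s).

Using the Lagrange interpolation formula with nodes 1, 3:
  L_0(s) = (s - 3) / -2
  L_1(s) = (s - 1) / 2
Then p(s) = 9·L_0(s) + 21·L_1(s).
Expanding and collecting terms gives p(s) = 6s + 3.
Check: p(1) = 9. ✓

p(s) = 6s + 3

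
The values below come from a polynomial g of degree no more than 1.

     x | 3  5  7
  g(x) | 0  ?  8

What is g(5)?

4

The 2 known points determine the degree-1 polynomial uniquely.
Write g(x) = ax + b. Substituting each data point gives a linear system:
  3a + b = 0
  7a + b = 8
Solving the system yields a = 2, b = -6.
So g(x) = 2x - 6.
Then g(5) = 4.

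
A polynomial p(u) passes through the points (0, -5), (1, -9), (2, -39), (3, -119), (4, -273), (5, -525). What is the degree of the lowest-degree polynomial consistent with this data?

3

Forward differences of the values at u = 0, 1, 2, 3, 4, 5:
  p  : -5  -9  -39  -119  -273  -525
  Δ  : -4  -30  -80  -154  -252
  Δ^2: -26  -50  -74  -98
  Δ^3: -24  -24  -24
  Δ^4: 0  0
  Δ^5: 0
The third differences are constant (-24) and nonzero, while all higher differences vanish, so the minimal degree is 3.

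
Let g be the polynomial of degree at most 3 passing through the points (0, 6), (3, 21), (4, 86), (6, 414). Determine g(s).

g(s) = 3s^3 - 6s^2 - 4s + 6

Write g(s) = as^3 + bs^2 + cs + d. Substituting each data point gives a linear system:
  d = 6
  27a + 9b + 3c + d = 21
  64a + 16b + 4c + d = 86
  216a + 36b + 6c + d = 414
Solving the system yields a = 3, b = -6, c = -4, d = 6.
So g(s) = 3s³ - 6s² - 4s + 6.
Check: g(0) = 6. ✓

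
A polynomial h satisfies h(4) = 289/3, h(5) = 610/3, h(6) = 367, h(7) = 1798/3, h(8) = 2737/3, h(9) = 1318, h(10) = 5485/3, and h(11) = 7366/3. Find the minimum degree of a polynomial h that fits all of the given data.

3

Forward differences of the values at x = 4, 5, 6, 7, 8, 9, 10, 11:
  h  : 289/3  610/3  367  1798/3  2737/3  1318  5485/3  7366/3
  Δ  : 107  491/3  697/3  313  1217/3  1531/3  627
  Δ^2: 170/3  206/3  242/3  278/3  314/3  350/3
  Δ^3: 12  12  12  12  12
  Δ^4: 0  0  0  0
  Δ^5: 0  0  0
  Δ^6: 0  0
  Δ^7: 0
The third differences are constant (12) and nonzero, while all higher differences vanish, so the minimal degree is 3.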